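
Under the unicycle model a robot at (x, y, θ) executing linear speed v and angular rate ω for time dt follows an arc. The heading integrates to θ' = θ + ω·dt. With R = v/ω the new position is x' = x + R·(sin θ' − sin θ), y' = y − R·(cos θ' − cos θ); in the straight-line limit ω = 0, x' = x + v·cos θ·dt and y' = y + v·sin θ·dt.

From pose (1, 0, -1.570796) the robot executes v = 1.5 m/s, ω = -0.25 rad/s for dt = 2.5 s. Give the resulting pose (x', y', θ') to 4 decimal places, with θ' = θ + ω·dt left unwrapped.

(-0.1342, -3.5106, -2.1958)

θ' = -1.5708 + -0.25·2.5 = -2.1958
R = v/ω = 1.5/-0.25 = -6.0000
x' = 1 + -6.0000·(sin -2.1958 − sin -1.5708) = -0.1342
y' = 0 − -6.0000·(cos -2.1958 − cos -1.5708) = -3.5106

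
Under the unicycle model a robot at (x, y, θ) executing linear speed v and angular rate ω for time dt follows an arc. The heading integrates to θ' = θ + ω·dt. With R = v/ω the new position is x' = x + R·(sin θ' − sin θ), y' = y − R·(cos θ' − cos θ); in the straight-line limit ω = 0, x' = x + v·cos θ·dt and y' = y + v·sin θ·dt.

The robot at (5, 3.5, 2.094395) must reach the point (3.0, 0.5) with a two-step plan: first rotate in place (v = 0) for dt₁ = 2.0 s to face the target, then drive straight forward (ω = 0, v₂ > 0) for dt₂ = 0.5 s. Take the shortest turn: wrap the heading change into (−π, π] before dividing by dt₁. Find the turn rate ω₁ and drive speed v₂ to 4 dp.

heading to target = atan2(0.5−3.5, 3−5) = -2.1588
Δθ = wrap(-2.1588 − 2.0944) = 2.0300; ω₁ = Δθ/dt₁ = 1.0150
distance = √((3−5)² + (0.5−3.5)²) = 3.6056; v₂ = distance/dt₂ = 7.2111

ω₁ = 1.0150, v₂ = 7.2111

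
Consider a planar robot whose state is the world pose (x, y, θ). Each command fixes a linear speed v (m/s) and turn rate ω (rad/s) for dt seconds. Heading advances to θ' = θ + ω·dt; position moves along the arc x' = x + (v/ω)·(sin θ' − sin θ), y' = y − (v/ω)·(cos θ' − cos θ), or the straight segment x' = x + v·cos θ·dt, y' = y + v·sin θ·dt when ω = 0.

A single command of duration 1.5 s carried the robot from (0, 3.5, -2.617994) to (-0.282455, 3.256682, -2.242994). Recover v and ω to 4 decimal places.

Δθ = -2.242994 − -2.617994 = 0.375000
ω = Δθ/dt = 0.375000/1.5 = 0.2500
R = Δx/(sin θ' − sin θ) = 1.0000
v = R·ω = 1.0000·0.2500 = 0.2500

v = 0.2500, ω = 0.2500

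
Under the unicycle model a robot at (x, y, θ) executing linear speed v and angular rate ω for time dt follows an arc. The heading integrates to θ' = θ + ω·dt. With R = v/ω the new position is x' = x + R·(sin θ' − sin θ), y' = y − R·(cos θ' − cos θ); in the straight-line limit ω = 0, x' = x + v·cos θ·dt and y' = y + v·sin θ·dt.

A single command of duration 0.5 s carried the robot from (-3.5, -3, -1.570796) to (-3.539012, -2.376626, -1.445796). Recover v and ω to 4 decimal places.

v = -1.2500, ω = 0.2500

Δθ = -1.445796 − -1.570796 = 0.125000
ω = Δθ/dt = 0.125000/0.5 = 0.2500
R = −Δy/(cos θ' − cos θ) = -5.0000
v = R·ω = -5.0000·0.2500 = -1.2500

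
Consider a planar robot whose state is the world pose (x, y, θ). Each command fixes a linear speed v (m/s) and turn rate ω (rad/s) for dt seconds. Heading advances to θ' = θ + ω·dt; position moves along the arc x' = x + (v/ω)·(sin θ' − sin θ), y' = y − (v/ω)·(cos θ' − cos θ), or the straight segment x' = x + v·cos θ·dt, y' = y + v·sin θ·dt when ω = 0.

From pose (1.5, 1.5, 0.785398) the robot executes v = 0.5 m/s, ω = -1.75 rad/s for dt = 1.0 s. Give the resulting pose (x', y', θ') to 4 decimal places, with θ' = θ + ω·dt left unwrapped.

θ' = 0.7854 + -1.75·1.0 = -0.9646
R = v/ω = 0.5/-1.75 = -0.2857
x' = 1.5 + -0.2857·(sin -0.9646 − sin 0.7854) = 1.9368
y' = 1.5 − -0.2857·(cos -0.9646 − cos 0.7854) = 1.4608

(1.9368, 1.4608, -0.9646)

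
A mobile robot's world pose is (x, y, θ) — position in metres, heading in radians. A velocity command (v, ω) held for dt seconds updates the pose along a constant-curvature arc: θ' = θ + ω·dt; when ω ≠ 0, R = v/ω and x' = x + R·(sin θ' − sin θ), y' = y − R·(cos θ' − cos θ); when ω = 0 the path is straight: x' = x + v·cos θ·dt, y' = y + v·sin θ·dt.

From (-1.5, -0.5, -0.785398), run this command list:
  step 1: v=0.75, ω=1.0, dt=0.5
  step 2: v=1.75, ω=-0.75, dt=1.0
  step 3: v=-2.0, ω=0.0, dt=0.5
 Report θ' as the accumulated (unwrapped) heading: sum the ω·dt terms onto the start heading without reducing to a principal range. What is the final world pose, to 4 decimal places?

step 1: θ'=-0.2854 (R=0.7500) → pose (-1.1808, -0.6893, -0.2854)
step 2: θ'=-1.0354 (R=-2.3333) → pose (0.1691, -1.7379, -1.0354)
step 3: θ'=-1.0354 (straight) → pose (-0.3411, -0.8778, -1.0354)

(-0.3411, -0.8778, -1.0354)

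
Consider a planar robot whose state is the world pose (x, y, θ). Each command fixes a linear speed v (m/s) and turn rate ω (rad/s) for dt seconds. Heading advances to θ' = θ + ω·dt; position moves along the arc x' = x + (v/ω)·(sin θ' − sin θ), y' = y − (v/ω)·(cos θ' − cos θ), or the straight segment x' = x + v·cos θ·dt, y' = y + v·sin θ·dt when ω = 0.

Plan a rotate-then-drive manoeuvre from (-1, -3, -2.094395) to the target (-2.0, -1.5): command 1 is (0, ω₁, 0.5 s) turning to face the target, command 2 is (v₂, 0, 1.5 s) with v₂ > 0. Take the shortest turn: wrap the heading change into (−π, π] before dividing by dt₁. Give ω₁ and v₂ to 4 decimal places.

ω₁ = -4.0600, v₂ = 1.2019

heading to target = atan2(-1.5−-3, -2−-1) = 2.1588
Δθ = wrap(2.1588 − -2.0944) = -2.0300; ω₁ = Δθ/dt₁ = -4.0600
distance = √((-2−-1)² + (-1.5−-3)²) = 1.8028; v₂ = distance/dt₂ = 1.2019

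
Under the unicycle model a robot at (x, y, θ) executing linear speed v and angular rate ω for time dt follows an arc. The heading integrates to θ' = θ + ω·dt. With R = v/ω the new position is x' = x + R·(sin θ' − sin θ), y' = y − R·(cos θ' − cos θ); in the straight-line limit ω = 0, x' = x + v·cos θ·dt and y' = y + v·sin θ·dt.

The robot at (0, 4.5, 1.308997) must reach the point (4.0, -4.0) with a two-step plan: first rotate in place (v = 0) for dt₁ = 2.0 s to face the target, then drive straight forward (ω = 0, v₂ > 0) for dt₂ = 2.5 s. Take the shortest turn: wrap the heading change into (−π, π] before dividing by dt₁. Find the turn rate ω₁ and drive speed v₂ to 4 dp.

heading to target = atan2(-4−4.5, 4−0) = -1.1310
Δθ = wrap(-1.1310 − 1.3090) = -2.4400; ω₁ = Δθ/dt₁ = -1.2200
distance = √((4−0)² + (-4−4.5)²) = 9.3941; v₂ = distance/dt₂ = 3.7577

ω₁ = -1.2200, v₂ = 3.7577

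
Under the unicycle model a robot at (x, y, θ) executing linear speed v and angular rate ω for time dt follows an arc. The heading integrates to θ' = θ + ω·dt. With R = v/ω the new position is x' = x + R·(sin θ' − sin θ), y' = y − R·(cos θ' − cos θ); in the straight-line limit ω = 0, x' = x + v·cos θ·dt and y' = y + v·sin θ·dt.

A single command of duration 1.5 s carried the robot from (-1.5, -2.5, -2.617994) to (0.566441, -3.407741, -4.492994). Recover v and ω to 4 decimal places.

v = -1.7500, ω = -1.2500

Δθ = -4.492994 − -2.617994 = -1.875000
ω = Δθ/dt = -1.875000/1.5 = -1.2500
R = Δx/(sin θ' − sin θ) = 1.4000
v = R·ω = 1.4000·-1.2500 = -1.7500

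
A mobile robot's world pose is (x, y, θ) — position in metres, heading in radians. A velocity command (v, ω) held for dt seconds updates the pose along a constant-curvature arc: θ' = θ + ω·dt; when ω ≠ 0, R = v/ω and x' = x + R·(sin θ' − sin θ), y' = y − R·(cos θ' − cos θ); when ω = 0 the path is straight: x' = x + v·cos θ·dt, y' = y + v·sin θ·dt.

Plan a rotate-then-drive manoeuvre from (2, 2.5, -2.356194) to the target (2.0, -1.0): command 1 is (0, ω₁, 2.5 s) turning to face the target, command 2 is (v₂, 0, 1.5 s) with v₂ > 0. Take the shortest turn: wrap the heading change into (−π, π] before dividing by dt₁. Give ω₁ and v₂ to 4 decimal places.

ω₁ = 0.3142, v₂ = 2.3333

heading to target = atan2(-1−2.5, 2−2) = -1.5708
Δθ = wrap(-1.5708 − -2.3562) = 0.7854; ω₁ = Δθ/dt₁ = 0.3142
distance = √((2−2)² + (-1−2.5)²) = 3.5000; v₂ = distance/dt₂ = 2.3333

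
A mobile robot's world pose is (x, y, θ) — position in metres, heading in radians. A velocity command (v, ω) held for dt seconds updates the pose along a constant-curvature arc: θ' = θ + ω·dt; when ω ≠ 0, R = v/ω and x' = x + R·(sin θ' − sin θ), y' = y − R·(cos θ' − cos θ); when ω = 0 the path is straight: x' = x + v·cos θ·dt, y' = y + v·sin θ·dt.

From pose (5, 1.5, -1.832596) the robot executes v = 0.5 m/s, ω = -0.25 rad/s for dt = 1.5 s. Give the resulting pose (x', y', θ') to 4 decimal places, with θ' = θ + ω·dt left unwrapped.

(4.6762, 0.8284, -2.2076)

θ' = -1.8326 + -0.25·1.5 = -2.2076
R = v/ω = 0.5/-0.25 = -2.0000
x' = 5 + -2.0000·(sin -2.2076 − sin -1.8326) = 4.6762
y' = 1.5 − -2.0000·(cos -2.2076 − cos -1.8326) = 0.8284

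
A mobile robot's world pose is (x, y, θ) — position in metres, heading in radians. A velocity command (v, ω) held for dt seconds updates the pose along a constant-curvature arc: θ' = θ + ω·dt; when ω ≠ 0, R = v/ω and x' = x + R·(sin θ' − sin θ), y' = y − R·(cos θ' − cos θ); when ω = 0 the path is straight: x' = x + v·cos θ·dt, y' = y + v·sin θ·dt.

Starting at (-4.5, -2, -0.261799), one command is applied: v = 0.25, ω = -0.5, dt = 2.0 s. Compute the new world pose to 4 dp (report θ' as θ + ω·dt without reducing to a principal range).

(-4.1531, -2.3309, -1.2618)

θ' = -0.2618 + -0.5·2.0 = -1.2618
R = v/ω = 0.25/-0.5 = -0.5000
x' = -4.5 + -0.5000·(sin -1.2618 − sin -0.2618) = -4.1531
y' = -2 − -0.5000·(cos -1.2618 − cos -0.2618) = -2.3309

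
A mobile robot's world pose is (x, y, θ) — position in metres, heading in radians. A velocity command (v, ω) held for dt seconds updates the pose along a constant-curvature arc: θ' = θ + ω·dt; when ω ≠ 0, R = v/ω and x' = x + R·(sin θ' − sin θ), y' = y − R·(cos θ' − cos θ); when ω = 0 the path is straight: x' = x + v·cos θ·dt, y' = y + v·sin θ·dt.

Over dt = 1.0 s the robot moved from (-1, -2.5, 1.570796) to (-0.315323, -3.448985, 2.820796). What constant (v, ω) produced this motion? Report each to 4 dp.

Δθ = 2.820796 − 1.570796 = 1.250000
ω = Δθ/dt = 1.250000/1.0 = 1.2500
R = −Δy/(cos θ' − cos θ) = -1.0000
v = R·ω = -1.0000·1.2500 = -1.2500

v = -1.2500, ω = 1.2500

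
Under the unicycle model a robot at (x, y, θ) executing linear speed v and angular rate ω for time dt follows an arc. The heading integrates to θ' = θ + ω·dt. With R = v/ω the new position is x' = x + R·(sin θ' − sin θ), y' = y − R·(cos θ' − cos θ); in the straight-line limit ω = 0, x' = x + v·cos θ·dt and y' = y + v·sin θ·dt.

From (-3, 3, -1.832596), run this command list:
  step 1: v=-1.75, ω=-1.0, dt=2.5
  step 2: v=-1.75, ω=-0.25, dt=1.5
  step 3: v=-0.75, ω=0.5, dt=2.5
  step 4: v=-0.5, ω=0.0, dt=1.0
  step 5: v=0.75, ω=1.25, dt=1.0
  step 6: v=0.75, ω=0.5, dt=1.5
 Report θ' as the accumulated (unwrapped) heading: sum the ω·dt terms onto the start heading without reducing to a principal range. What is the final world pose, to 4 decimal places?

step 1: θ'=-4.3326 (R=1.7500) → pose (0.3157, 3.1958, -4.3326)
step 2: θ'=-4.7076 (R=7.0000) → pose (0.8144, 0.6343, -4.7076)
step 3: θ'=-3.4576 (R=-1.5000) → pose (1.8482, -0.7842, -3.4576)
step 4: θ'=-3.4576 (straight) → pose (2.3235, -0.9396, -3.4576)
step 5: θ'=-2.2076 (R=0.6000) → pose (1.6546, -1.1531, -2.2076)
step 6: θ'=-1.4576 (R=1.5000) → pose (1.3702, -2.2145, -1.4576)

(1.3702, -2.2145, -1.4576)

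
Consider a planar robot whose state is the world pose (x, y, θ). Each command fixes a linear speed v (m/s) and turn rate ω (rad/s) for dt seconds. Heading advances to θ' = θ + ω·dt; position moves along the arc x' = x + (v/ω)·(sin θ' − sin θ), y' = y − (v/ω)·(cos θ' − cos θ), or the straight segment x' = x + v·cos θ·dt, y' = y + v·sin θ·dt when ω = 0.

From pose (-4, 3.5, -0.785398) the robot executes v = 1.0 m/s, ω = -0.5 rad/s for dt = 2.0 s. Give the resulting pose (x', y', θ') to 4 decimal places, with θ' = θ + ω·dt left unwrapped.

θ' = -0.7854 + -0.5·2.0 = -1.7854
R = v/ω = 1.0/-0.5 = -2.0000
x' = -4 + -2.0000·(sin -1.7854 − sin -0.7854) = -3.4601
y' = 3.5 − -2.0000·(cos -1.7854 − cos -0.7854) = 1.6599

(-3.4601, 1.6599, -1.7854)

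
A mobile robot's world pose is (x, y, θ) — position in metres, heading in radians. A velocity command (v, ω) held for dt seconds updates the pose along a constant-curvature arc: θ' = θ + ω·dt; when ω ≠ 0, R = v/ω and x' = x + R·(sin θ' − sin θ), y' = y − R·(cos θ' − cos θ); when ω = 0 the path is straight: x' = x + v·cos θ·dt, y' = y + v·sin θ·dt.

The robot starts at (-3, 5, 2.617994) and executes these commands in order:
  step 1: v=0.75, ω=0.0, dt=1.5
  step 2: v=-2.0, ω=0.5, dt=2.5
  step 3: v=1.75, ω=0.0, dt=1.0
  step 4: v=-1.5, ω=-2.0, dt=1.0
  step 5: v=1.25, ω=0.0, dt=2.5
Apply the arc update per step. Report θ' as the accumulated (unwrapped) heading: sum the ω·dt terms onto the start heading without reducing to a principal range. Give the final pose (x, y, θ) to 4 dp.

step 1: θ'=2.6180 (straight) → pose (-3.9743, 5.5625, 2.6180)
step 2: θ'=3.8680 (R=-4.0000) → pose (0.6825, 6.0363, 3.8680)
step 3: θ'=3.8680 (straight) → pose (-0.6258, 4.8740, 3.8680)
step 4: θ'=1.8680 (R=0.7500) → pose (0.5895, 4.5330, 1.8680)
step 5: θ'=1.8680 (straight) → pose (-0.3257, 7.5210, 1.8680)

(-0.3257, 7.5210, 1.8680)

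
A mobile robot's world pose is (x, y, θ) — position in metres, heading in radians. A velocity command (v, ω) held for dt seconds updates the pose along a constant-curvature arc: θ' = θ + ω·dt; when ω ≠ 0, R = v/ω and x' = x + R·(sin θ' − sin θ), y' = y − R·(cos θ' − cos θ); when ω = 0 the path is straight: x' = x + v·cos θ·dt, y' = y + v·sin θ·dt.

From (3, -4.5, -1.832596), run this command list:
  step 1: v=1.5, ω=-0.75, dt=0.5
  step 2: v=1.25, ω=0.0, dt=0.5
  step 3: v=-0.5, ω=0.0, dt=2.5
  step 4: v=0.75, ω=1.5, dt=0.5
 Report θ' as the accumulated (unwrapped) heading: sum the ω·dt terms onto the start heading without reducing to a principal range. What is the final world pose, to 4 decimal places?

(2.9530, -5.0229, -1.4576)

step 1: θ'=-2.2076 (R=-2.0000) → pose (2.6762, -5.1716, -2.2076)
step 2: θ'=-2.2076 (straight) → pose (2.3045, -5.6741, -2.2076)
step 3: θ'=-2.2076 (straight) → pose (3.0478, -4.6691, -2.2076)
step 4: θ'=-1.4576 (R=0.5000) → pose (2.9530, -5.0229, -1.4576)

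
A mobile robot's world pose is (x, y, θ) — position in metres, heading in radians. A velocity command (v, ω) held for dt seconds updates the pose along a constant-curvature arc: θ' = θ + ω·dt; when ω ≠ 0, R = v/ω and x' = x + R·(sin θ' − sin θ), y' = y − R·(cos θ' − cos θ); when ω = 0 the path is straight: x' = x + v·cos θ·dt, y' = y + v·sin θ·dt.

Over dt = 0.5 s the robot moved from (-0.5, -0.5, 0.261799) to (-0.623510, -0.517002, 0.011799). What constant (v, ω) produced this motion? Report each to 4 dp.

Δθ = 0.011799 − 0.261799 = -0.250000
ω = Δθ/dt = -0.250000/0.5 = -0.5000
R = Δx/(sin θ' − sin θ) = 0.5000
v = R·ω = 0.5000·-0.5000 = -0.2500

v = -0.2500, ω = -0.5000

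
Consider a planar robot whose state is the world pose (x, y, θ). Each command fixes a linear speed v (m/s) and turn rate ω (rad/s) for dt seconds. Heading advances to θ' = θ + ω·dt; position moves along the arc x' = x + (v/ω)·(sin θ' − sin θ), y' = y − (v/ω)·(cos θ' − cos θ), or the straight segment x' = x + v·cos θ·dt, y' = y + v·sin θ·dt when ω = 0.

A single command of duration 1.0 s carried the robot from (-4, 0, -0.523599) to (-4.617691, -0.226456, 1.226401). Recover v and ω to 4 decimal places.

Δθ = 1.226401 − -0.523599 = 1.750000
ω = Δθ/dt = 1.750000/1.0 = 1.7500
R = Δx/(sin θ' − sin θ) = -0.4286
v = R·ω = -0.4286·1.7500 = -0.7500

v = -0.7500, ω = 1.7500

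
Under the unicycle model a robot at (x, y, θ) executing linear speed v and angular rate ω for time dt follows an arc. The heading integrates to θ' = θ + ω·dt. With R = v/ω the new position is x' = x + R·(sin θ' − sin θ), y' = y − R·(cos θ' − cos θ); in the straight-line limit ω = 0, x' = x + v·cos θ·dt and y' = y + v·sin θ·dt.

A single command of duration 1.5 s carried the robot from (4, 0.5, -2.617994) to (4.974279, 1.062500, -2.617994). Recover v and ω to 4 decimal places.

v = -0.7500, ω = 0.0000

Δθ = -2.617994 − -2.617994 = 0.000000
ω = Δθ/dt = 0.000000/1.5 = 0.0000
ω = 0 → v = (Δx·cos θ + Δy·sin θ)/dt = -0.7500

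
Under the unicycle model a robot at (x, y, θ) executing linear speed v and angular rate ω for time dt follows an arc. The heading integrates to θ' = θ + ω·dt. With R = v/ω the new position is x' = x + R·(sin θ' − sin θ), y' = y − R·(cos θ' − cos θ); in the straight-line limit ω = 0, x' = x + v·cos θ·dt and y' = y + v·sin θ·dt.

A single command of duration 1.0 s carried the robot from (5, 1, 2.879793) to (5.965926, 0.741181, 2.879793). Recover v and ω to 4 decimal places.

Δθ = 2.879793 − 2.879793 = 0.000000
ω = Δθ/dt = 0.000000/1.0 = 0.0000
ω = 0 → v = (Δx·cos θ + Δy·sin θ)/dt = -1.0000

v = -1.0000, ω = 0.0000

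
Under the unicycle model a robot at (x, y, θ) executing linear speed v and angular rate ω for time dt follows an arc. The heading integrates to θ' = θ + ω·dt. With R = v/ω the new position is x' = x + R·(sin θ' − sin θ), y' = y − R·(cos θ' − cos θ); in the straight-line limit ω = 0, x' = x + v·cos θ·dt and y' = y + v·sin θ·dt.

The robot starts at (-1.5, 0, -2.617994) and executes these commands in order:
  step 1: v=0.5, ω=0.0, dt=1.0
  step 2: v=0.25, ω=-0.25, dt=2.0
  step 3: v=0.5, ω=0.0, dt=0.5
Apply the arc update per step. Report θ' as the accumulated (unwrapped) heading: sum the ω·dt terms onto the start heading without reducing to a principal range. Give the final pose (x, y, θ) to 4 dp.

step 1: θ'=-2.6180 (straight) → pose (-1.9330, -0.2500, -2.6180)
step 2: θ'=-3.1180 (R=-1.0000) → pose (-2.4094, -0.3837, -3.1180)
step 3: θ'=-3.1180 (straight) → pose (-2.6593, -0.3896, -3.1180)

(-2.6593, -0.3896, -3.1180)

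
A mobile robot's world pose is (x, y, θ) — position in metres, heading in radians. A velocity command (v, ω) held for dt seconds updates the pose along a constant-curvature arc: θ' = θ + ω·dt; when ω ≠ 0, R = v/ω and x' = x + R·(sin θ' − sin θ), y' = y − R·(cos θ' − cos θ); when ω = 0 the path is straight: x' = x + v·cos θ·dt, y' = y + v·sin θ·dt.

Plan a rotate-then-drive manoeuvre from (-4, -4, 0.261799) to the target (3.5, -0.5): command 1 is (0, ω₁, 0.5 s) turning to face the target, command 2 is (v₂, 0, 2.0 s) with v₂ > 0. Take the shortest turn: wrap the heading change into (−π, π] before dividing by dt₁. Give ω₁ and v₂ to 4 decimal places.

ω₁ = 0.3497, v₂ = 4.1382

heading to target = atan2(-0.5−-4, 3.5−-4) = 0.4366
Δθ = wrap(0.4366 − 0.2618) = 0.1748; ω₁ = Δθ/dt₁ = 0.3497
distance = √((3.5−-4)² + (-0.5−-4)²) = 8.2765; v₂ = distance/dt₂ = 4.1382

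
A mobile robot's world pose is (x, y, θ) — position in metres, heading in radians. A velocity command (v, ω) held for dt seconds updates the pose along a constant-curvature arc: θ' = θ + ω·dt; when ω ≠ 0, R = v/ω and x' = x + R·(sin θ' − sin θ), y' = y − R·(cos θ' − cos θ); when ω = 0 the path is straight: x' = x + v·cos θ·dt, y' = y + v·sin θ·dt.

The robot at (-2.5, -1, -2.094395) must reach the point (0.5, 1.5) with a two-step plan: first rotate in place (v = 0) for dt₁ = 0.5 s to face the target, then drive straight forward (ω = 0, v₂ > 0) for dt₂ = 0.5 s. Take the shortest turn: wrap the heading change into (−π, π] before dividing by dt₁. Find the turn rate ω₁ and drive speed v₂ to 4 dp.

heading to target = atan2(1.5−-1, 0.5−-2.5) = 0.6947
Δθ = wrap(0.6947 − -2.0944) = 2.7891; ω₁ = Δθ/dt₁ = 5.5783
distance = √((0.5−-2.5)² + (1.5−-1)²) = 3.9051; v₂ = distance/dt₂ = 7.8102

ω₁ = 5.5783, v₂ = 7.8102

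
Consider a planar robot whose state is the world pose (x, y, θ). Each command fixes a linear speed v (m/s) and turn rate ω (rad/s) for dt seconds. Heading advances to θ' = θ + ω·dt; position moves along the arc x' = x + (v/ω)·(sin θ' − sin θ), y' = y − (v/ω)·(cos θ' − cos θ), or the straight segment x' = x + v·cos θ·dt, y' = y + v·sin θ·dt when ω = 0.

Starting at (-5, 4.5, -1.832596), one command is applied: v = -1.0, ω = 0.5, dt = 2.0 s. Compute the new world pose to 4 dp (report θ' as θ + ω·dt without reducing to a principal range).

(-5.4525, 6.3636, -0.8326)

θ' = -1.8326 + 0.5·2.0 = -0.8326
R = v/ω = -1.0/0.5 = -2.0000
x' = -5 + -2.0000·(sin -0.8326 − sin -1.8326) = -5.4525
y' = 4.5 − -2.0000·(cos -0.8326 − cos -1.8326) = 6.3636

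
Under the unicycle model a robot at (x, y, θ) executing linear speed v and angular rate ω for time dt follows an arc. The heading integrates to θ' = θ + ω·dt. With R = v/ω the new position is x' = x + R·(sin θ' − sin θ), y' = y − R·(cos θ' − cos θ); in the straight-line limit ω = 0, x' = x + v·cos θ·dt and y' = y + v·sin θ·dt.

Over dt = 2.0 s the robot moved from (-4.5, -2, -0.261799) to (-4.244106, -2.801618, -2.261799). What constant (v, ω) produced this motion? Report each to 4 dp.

Δθ = -2.261799 − -0.261799 = -2.000000
ω = Δθ/dt = -2.000000/2.0 = -1.0000
R = −Δy/(cos θ' − cos θ) = -0.5000
v = R·ω = -0.5000·-1.0000 = 0.5000

v = 0.5000, ω = -1.0000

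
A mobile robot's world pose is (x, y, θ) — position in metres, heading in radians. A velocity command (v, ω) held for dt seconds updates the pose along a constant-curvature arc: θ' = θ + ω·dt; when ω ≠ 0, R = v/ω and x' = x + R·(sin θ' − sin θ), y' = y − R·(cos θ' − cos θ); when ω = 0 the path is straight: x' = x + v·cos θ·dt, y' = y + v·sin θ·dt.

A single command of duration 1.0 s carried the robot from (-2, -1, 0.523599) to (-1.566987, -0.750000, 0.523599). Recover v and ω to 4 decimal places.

Δθ = 0.523599 − 0.523599 = 0.000000
ω = Δθ/dt = 0.000000/1.0 = 0.0000
ω = 0 → v = (Δx·cos θ + Δy·sin θ)/dt = 0.5000

v = 0.5000, ω = 0.0000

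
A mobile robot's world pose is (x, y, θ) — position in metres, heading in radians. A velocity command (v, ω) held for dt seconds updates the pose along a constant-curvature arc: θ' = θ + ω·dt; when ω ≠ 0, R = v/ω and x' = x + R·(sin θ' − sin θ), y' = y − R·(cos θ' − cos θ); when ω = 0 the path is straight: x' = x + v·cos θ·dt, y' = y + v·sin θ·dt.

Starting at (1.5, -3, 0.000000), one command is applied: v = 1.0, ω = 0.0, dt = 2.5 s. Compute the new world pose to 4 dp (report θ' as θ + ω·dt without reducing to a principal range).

(4.0000, -3.0000, 0.0000)

θ' = 0.0000 + 0.0·2.5 = 0.0000
ω = 0 → straight: x' = 1.5 + 1.0·cos(0.0000)·2.5 = 4.0000
y' = -3 + 1.0·sin(0.0000)·2.5 = -3.0000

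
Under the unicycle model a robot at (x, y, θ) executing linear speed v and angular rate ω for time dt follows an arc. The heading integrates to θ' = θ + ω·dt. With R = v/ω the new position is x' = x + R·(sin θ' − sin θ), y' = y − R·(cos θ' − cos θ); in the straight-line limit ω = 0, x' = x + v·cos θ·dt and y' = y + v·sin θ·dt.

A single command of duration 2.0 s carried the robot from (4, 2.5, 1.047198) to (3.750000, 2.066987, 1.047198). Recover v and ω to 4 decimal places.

Δθ = 1.047198 − 1.047198 = 0.000000
ω = Δθ/dt = 0.000000/2.0 = 0.0000
ω = 0 → v = (Δx·cos θ + Δy·sin θ)/dt = -0.2500

v = -0.2500, ω = 0.0000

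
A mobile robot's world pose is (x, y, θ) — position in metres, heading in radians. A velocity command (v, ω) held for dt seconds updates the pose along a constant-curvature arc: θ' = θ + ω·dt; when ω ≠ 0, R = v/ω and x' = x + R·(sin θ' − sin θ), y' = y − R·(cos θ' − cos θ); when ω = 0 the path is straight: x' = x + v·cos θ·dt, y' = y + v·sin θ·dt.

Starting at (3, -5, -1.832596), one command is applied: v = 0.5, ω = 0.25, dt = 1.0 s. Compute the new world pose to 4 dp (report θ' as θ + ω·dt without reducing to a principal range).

θ' = -1.8326 + 0.25·1.0 = -1.5826
R = v/ω = 0.5/0.25 = 2.0000
x' = 3 + 2.0000·(sin -1.5826 − sin -1.8326) = 2.9320
y' = -5 − 2.0000·(cos -1.5826 − cos -1.8326) = -5.4940

(2.9320, -5.4940, -1.5826)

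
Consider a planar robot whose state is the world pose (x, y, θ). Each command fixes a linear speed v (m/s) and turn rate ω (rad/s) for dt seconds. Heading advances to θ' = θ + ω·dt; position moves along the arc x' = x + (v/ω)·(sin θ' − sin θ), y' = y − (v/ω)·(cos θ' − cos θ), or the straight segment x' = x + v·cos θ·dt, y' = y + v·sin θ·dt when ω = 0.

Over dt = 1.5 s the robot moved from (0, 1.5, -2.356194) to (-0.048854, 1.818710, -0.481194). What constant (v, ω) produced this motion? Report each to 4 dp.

Δθ = -0.481194 − -2.356194 = 1.875000
ω = Δθ/dt = 1.875000/1.5 = 1.2500
R = −Δy/(cos θ' − cos θ) = -0.2000
v = R·ω = -0.2000·1.2500 = -0.2500

v = -0.2500, ω = 1.2500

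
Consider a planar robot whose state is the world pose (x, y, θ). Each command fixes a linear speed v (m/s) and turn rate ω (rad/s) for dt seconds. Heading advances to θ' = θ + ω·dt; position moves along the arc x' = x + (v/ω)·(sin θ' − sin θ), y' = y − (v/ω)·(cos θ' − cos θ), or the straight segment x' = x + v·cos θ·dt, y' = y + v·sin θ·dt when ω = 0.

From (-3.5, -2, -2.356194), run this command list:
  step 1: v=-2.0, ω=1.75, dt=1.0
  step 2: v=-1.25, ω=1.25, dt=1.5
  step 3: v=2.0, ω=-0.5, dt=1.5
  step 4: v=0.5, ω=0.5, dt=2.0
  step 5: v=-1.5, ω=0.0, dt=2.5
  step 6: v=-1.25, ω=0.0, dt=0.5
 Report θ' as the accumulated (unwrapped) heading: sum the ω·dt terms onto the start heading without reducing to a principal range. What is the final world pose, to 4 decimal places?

step 1: θ'=-0.6062 (R=-1.1429) → pose (-3.6570, -0.2527, -0.6062)
step 2: θ'=1.2688 (R=-1.0000) → pose (-5.1815, -0.7771, 1.2688)
step 3: θ'=0.5188 (R=-4.0000) → pose (-3.3459, 1.5069, 0.5188)
step 4: θ'=1.5188 (R=1.0000) → pose (-2.8431, 2.3234, 1.5188)
step 5: θ'=1.5188 (straight) → pose (-3.0379, -1.4216, 1.5188)
step 6: θ'=1.5188 (straight) → pose (-3.0704, -2.0457, 1.5188)

(-3.0704, -2.0457, 1.5188)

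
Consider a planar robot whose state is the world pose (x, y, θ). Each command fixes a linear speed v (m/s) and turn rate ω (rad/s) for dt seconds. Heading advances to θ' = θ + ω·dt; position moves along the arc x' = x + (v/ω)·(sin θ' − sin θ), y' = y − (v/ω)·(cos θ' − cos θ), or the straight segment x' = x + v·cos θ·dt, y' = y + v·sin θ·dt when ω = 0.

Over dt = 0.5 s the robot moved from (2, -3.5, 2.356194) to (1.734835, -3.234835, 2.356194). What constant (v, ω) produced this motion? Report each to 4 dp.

Δθ = 2.356194 − 2.356194 = 0.000000
ω = Δθ/dt = 0.000000/0.5 = 0.0000
ω = 0 → v = (Δx·cos θ + Δy·sin θ)/dt = 0.7500

v = 0.7500, ω = 0.0000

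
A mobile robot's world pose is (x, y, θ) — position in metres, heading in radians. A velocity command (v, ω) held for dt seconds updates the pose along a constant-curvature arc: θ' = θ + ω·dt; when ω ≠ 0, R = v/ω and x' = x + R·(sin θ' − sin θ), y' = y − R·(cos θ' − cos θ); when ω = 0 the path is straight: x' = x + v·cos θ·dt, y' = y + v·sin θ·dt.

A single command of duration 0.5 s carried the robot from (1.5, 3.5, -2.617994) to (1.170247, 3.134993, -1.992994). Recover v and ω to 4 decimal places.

v = 1.0000, ω = 1.2500

Δθ = -1.992994 − -2.617994 = 0.625000
ω = Δθ/dt = 0.625000/0.5 = 1.2500
R = −Δy/(cos θ' − cos θ) = 0.8000
v = R·ω = 0.8000·1.2500 = 1.0000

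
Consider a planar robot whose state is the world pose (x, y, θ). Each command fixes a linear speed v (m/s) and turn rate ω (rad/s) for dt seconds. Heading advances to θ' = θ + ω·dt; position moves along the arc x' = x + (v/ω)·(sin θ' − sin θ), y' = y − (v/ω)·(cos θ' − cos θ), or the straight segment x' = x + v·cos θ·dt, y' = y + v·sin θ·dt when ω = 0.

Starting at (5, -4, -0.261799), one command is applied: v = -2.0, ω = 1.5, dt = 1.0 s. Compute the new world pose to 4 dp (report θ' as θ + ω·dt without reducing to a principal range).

θ' = -0.2618 + 1.5·1.0 = 1.2382
R = v/ω = -2.0/1.5 = -1.3333
x' = 5 + -1.3333·(sin 1.2382 − sin -0.2618) = 3.3946
y' = -4 − -1.3333·(cos 1.2382 − cos -0.2618) = -4.8526

(3.3946, -4.8526, 1.2382)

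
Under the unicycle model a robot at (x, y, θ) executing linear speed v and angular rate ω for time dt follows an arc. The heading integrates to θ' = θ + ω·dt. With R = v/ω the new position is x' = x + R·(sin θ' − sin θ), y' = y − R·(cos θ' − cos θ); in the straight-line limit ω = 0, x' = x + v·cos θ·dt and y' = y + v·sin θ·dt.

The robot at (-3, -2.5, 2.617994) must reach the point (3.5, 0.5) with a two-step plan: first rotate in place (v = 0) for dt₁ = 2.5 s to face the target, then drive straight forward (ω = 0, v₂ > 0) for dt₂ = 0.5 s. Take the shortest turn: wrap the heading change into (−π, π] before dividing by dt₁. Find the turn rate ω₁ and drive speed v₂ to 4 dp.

heading to target = atan2(0.5−-2.5, 3.5−-3) = 0.4324
Δθ = wrap(0.4324 − 2.6180) = -2.1856; ω₁ = Δθ/dt₁ = -0.8742
distance = √((3.5−-3)² + (0.5−-2.5)²) = 7.1589; v₂ = distance/dt₂ = 14.3178

ω₁ = -0.8742, v₂ = 14.3178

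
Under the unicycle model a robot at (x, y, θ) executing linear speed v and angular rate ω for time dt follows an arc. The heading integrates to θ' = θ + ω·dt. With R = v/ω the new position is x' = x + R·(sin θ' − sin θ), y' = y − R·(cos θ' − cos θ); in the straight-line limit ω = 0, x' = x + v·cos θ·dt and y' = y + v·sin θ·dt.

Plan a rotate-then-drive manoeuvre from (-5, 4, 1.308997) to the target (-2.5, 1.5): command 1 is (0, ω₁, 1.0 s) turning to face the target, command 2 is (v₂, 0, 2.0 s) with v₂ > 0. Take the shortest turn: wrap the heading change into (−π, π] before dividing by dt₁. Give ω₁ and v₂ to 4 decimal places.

ω₁ = -2.0944, v₂ = 1.7678

heading to target = atan2(1.5−4, -2.5−-5) = -0.7854
Δθ = wrap(-0.7854 − 1.3090) = -2.0944; ω₁ = Δθ/dt₁ = -2.0944
distance = √((-2.5−-5)² + (1.5−4)²) = 3.5355; v₂ = distance/dt₂ = 1.7678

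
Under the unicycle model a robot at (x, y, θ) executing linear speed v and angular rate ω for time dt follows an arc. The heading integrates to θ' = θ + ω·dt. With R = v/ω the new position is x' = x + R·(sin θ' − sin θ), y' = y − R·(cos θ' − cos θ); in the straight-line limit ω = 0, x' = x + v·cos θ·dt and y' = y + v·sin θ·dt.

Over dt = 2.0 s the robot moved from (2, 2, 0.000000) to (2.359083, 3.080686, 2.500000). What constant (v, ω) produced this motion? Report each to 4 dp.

v = 0.7500, ω = 1.2500

Δθ = 2.500000 − 0.000000 = 2.500000
ω = Δθ/dt = 2.500000/2.0 = 1.2500
R = −Δy/(cos θ' − cos θ) = 0.6000
v = R·ω = 0.6000·1.2500 = 0.7500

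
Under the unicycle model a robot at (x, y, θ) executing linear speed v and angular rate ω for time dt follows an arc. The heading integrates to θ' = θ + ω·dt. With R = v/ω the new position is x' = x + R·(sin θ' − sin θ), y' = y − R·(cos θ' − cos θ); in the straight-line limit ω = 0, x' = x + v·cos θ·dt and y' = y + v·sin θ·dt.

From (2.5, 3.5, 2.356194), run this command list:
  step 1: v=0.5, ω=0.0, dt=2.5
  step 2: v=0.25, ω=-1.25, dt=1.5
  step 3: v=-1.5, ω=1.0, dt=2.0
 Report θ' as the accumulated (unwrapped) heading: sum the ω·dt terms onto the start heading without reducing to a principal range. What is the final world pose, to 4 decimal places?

(1.4391, 2.1883, 2.4812)

step 1: θ'=2.3562 (straight) → pose (1.6161, 4.3839, 2.3562)
step 2: θ'=0.4812 (R=-0.2000) → pose (1.6650, 4.7026, 0.4812)
step 3: θ'=2.4812 (R=-1.5000) → pose (1.4391, 2.1883, 2.4812)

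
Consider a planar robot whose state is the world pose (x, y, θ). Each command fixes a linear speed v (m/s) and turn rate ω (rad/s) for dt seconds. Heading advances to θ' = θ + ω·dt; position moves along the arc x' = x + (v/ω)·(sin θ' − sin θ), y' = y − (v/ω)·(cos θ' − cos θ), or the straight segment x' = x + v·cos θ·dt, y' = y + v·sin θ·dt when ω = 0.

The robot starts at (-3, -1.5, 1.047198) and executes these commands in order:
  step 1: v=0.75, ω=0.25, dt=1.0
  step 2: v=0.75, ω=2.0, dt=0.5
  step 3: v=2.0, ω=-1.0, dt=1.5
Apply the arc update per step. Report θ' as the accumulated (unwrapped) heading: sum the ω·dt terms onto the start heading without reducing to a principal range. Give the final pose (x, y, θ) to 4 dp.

step 1: θ'=1.2972 (R=3.0000) → pose (-2.7097, -0.8106, 1.2972)
step 2: θ'=2.2972 (R=0.3750) → pose (-2.7904, -0.4602, 2.2972)
step 3: θ'=0.7972 (R=-2.0000) → pose (-2.7260, 2.2656, 0.7972)

(-2.7260, 2.2656, 0.7972)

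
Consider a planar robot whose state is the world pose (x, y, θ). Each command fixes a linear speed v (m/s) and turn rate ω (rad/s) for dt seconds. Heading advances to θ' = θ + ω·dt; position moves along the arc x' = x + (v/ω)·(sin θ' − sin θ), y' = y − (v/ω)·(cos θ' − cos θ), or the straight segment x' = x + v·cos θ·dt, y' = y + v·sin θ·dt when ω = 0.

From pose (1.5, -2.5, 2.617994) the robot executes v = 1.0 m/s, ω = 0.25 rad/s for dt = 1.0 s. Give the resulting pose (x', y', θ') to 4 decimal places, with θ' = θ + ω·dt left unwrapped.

θ' = 2.6180 + 0.25·1.0 = 2.8680
R = v/ω = 1.0/0.25 = 4.0000
x' = 1.5 + 4.0000·(sin 2.8680 − sin 2.6180) = 0.5808
y' = -2.5 − 4.0000·(cos 2.8680 − cos 2.6180) = -2.1129

(0.5808, -2.1129, 2.8680)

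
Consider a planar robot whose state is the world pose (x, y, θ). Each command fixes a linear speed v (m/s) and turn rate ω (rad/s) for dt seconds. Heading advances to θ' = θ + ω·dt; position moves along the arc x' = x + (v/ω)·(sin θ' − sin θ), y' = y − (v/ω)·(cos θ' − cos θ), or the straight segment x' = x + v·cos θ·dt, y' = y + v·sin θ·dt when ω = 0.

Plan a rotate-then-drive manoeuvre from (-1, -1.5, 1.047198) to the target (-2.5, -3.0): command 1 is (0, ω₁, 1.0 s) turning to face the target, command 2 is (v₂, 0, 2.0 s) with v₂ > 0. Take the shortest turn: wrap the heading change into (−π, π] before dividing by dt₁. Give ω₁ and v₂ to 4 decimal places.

ω₁ = 2.8798, v₂ = 1.0607

heading to target = atan2(-3−-1.5, -2.5−-1) = -2.3562
Δθ = wrap(-2.3562 − 1.0472) = 2.8798; ω₁ = Δθ/dt₁ = 2.8798
distance = √((-2.5−-1)² + (-3−-1.5)²) = 2.1213; v₂ = distance/dt₂ = 1.0607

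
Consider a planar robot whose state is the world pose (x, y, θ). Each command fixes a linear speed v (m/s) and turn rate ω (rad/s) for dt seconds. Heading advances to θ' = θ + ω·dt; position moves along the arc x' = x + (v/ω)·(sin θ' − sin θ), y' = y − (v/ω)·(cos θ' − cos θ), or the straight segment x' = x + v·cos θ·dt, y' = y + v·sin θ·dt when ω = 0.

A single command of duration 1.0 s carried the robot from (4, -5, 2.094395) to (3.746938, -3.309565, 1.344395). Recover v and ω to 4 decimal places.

v = 1.7500, ω = -0.7500

Δθ = 1.344395 − 2.094395 = -0.750000
ω = Δθ/dt = -0.750000/1.0 = -0.7500
R = −Δy/(cos θ' − cos θ) = -2.3333
v = R·ω = -2.3333·-0.7500 = 1.7500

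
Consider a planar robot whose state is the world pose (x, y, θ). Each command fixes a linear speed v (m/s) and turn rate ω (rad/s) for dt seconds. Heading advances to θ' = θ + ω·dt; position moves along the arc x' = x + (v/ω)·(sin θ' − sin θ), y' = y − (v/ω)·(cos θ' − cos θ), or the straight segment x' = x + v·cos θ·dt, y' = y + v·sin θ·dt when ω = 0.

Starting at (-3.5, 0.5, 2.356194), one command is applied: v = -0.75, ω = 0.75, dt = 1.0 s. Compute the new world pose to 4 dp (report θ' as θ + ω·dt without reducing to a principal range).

(-2.8283, 0.2077, 3.1062)

θ' = 2.3562 + 0.75·1.0 = 3.1062
R = v/ω = -0.75/0.75 = -1.0000
x' = -3.5 + -1.0000·(sin 3.1062 − sin 2.3562) = -2.8283
y' = 0.5 − -1.0000·(cos 3.1062 − cos 2.3562) = 0.2077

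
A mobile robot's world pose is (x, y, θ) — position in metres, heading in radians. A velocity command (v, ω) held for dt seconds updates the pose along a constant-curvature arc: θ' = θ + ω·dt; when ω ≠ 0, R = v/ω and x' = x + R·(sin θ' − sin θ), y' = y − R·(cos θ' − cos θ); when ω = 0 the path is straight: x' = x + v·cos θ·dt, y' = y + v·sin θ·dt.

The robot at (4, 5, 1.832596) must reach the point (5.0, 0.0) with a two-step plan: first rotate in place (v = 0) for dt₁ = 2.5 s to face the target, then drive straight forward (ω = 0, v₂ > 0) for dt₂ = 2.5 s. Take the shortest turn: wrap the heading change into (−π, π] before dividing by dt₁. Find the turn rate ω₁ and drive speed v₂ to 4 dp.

heading to target = atan2(0−5, 5−4) = -1.3734
Δθ = wrap(-1.3734 − 1.8326) = 3.0772; ω₁ = Δθ/dt₁ = 1.2309
distance = √((5−4)² + (0−5)²) = 5.0990; v₂ = distance/dt₂ = 2.0396

ω₁ = 1.2309, v₂ = 2.0396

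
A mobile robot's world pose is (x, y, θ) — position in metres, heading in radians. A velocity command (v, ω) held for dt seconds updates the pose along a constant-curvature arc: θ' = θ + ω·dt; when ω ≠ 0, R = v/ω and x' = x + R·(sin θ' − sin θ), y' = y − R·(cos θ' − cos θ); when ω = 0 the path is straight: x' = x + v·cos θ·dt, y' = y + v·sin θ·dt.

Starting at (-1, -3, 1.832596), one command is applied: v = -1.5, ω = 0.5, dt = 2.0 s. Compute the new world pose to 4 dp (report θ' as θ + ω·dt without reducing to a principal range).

(0.9855, -5.0815, 2.8326)

θ' = 1.8326 + 0.5·2.0 = 2.8326
R = v/ω = -1.5/0.5 = -3.0000
x' = -1 + -3.0000·(sin 2.8326 − sin 1.8326) = 0.9855
y' = -3 − -3.0000·(cos 2.8326 − cos 1.8326) = -5.0815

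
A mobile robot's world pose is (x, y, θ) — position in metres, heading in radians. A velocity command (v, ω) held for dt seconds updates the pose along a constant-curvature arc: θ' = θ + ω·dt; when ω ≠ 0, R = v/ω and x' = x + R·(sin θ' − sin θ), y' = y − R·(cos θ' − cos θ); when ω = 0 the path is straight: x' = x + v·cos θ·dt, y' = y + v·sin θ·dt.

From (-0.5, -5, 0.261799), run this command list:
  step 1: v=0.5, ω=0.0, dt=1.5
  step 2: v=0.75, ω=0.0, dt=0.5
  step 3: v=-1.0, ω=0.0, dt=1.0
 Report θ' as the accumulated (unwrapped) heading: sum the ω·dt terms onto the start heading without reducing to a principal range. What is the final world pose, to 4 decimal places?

step 1: θ'=0.2618 (straight) → pose (0.2244, -4.8059, 0.2618)
step 2: θ'=0.2618 (straight) → pose (0.5867, -4.7088, 0.2618)
step 3: θ'=0.2618 (straight) → pose (-0.3793, -4.9676, 0.2618)

(-0.3793, -4.9676, 0.2618)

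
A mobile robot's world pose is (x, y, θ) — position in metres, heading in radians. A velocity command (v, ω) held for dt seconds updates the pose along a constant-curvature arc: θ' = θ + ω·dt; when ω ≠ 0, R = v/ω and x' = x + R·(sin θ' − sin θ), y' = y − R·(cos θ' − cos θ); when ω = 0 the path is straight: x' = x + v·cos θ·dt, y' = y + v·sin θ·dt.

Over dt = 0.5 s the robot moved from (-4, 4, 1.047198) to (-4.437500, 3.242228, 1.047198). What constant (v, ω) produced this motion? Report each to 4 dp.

Δθ = 1.047198 − 1.047198 = 0.000000
ω = Δθ/dt = 0.000000/0.5 = 0.0000
ω = 0 → v = (Δx·cos θ + Δy·sin θ)/dt = -1.7500

v = -1.7500, ω = 0.0000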